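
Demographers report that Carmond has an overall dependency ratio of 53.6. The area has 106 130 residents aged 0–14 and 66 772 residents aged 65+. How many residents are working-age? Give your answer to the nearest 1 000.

Working-age: 323 000

Total dependency ratio = (youth + elderly) / working-age × 100
53.6 = (106 130 + 66 772) / W × 100
⇒ 323 000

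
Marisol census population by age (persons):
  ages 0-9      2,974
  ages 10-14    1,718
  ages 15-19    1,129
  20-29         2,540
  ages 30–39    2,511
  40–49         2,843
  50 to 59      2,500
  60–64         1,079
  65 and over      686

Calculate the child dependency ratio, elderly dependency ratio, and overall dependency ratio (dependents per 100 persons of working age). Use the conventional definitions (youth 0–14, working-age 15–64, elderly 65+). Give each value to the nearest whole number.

Youth dependency ratio: 37
Old-age dependency ratio: 5
Total dependency ratio: 43

0–14: 2,974 + 1,718 = 4,692
15–64: 1,129 + 2,540 + 2,511 + 2,843 + 2,500 + 1,079 = 12,602
65+: 686
Youth dependency ratio = 4,692 / 12,602 × 100 = 37
Old-age dependency ratio = 686 / 12,602 × 100 = 5
Total dependency ratio = (4,692 + 686) / 12,602 × 100 = 5,378 / 12,602 × 100 = 43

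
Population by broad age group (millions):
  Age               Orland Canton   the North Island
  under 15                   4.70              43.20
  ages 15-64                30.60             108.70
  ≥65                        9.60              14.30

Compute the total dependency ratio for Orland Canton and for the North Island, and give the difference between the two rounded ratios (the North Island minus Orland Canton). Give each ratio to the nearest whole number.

Orland Canton: 47
the North Island: 53
Difference: +6

Orland Canton: (4.70 + 9.60) / 30.60 × 100 = 14.30 / 30.60 × 100 = 47
the North Island: (43.20 + 14.30) / 108.70 × 100 = 57.50 / 108.70 × 100 = 53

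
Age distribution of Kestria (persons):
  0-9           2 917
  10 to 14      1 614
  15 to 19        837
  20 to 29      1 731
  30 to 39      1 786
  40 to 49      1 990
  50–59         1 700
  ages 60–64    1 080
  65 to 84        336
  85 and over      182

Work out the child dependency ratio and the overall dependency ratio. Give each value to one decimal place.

0–14: 2 917 + 1 614 = 4 531
15–64: 837 + 1 731 + 1 786 + 1 990 + 1 700 + 1 080 = 9 124
65+: 336 + 182 = 518
Youth dependency ratio = 4 531 / 9 124 × 100 = 49.7
Total dependency ratio = (4 531 + 518) / 9 124 × 100 = 5 049 / 9 124 × 100 = 55.3

Youth dependency ratio: 49.7
Total dependency ratio: 55.3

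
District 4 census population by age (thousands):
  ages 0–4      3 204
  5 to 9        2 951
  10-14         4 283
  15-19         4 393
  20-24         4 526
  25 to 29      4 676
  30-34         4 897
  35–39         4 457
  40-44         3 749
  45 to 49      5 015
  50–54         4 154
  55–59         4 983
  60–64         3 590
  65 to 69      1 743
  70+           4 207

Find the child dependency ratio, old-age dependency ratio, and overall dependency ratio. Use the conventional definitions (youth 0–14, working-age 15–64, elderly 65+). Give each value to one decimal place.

Youth dependency ratio: 23.5
Old-age dependency ratio: 13.4
Total dependency ratio: 36.9

0–14: 3 204 + 2 951 + 4 283 = 10 438
15–64: 4 393 + 4 526 + 4 676 + 4 897 + 4 457 + 3 749 + 5 015 + 4 154 + 4 983 + 3 590 = 44 440
65+: 1 743 + 4 207 = 5 950
Youth dependency ratio = 10 438 / 44 440 × 100 = 23.5
Old-age dependency ratio = 5 950 / 44 440 × 100 = 13.4
Total dependency ratio = (10 438 + 5 950) / 44 440 × 100 = 16 388 / 44 440 × 100 = 36.9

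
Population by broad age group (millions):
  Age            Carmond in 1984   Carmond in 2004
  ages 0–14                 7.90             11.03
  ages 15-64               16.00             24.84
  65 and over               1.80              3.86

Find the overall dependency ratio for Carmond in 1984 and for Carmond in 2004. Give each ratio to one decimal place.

Carmond in 1984: 60.6
Carmond in 2004: 59.9

Carmond in 1984: (7.90 + 1.80) / 16.00 × 100 = 9.70 / 16.00 × 100 = 60.6
Carmond in 2004: (11.03 + 3.86) / 24.84 × 100 = 14.89 / 24.84 × 100 = 59.9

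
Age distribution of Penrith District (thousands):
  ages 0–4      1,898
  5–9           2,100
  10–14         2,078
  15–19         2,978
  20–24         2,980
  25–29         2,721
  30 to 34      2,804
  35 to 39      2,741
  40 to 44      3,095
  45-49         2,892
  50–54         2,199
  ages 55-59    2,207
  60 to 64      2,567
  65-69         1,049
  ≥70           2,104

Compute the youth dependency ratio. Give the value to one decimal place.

Youth dependency ratio: 22.4

0–14: 1,898 + 2,100 + 2,078 = 6,076
15–64: 2,978 + 2,980 + 2,721 + 2,804 + 2,741 + 3,095 + 2,892 + 2,199 + 2,207 + 2,567 = 27,184
65+: 1,049 + 2,104 = 3,153
Youth dependency ratio = 6,076 / 27,184 × 100 = 22.4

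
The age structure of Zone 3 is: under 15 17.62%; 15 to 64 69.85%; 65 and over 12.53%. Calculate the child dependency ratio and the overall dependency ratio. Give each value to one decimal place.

Youth dependency ratio: 25.2
Total dependency ratio: 43.2

Youth dependency ratio = 17.62 / 69.85 × 100 = 25.2
Total dependency ratio = (17.62 + 12.53) / 69.85 × 100 = 30.15 / 69.85 × 100 = 43.2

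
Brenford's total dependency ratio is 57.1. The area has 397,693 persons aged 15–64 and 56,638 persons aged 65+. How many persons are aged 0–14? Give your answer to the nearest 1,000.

Total dependency ratio = (youth + elderly) / working-age × 100
57.1 = (Y + 56,638) / 397,693 × 100
⇒ 170,000

Aged 0–14: 170,000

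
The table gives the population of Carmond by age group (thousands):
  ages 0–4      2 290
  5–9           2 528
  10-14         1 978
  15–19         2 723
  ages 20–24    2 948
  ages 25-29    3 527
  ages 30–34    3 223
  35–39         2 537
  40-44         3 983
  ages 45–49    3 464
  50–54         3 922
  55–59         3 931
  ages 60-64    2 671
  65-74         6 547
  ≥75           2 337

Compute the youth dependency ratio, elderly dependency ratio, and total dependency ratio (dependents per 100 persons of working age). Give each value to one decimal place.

0–14: 2 290 + 2 528 + 1 978 = 6 796
15–64: 2 723 + 2 948 + 3 527 + 3 223 + 2 537 + 3 983 + 3 464 + 3 922 + 3 931 + 2 671 = 32 929
65+: 6 547 + 2 337 = 8 884
Youth dependency ratio = 6 796 / 32 929 × 100 = 20.6
Old-age dependency ratio = 8 884 / 32 929 × 100 = 27.0
Total dependency ratio = (6 796 + 8 884) / 32 929 × 100 = 15 680 / 32 929 × 100 = 47.6

Youth dependency ratio: 20.6
Old-age dependency ratio: 27.0
Total dependency ratio: 47.6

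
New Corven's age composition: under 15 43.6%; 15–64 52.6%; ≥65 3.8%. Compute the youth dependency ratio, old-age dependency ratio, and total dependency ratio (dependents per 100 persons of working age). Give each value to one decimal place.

Youth dependency ratio: 82.9
Old-age dependency ratio: 7.2
Total dependency ratio: 90.1

Youth dependency ratio = 43.6 / 52.6 × 100 = 82.9
Old-age dependency ratio = 3.8 / 52.6 × 100 = 7.2
Total dependency ratio = (43.6 + 3.8) / 52.6 × 100 = 47.4 / 52.6 × 100 = 90.1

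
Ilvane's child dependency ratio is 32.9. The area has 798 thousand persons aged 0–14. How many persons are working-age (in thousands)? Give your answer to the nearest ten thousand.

Youth dependency ratio = youth / working-age × 100
32.9 = 798 / W × 100
⇒ 2,430

Working-age: 2,430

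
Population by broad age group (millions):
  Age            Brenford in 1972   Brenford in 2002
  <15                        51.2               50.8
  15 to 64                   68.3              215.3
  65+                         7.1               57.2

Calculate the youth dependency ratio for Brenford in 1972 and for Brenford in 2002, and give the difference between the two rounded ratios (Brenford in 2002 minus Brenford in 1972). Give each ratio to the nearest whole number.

Brenford in 1972: 75
Brenford in 2002: 24
Difference: -51

Brenford in 1972: 51.2 / 68.3 × 100 = 75
Brenford in 2002: 50.8 / 215.3 × 100 = 24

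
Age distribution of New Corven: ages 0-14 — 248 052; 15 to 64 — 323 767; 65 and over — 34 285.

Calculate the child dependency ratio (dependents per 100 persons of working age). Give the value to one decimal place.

Youth dependency ratio = 248 052 / 323 767 × 100 = 76.6

Youth dependency ratio: 76.6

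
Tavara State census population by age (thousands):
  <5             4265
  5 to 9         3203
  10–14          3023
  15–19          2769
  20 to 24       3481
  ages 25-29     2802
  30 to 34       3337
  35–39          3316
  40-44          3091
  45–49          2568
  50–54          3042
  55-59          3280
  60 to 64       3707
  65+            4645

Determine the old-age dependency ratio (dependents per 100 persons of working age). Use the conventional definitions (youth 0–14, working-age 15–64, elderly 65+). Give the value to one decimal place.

Old-age dependency ratio: 14.8

0–14: 4265 + 3203 + 3023 = 10491
15–64: 2769 + 3481 + 2802 + 3337 + 3316 + 3091 + 2568 + 3042 + 3280 + 3707 = 31393
65+: 4645
Old-age dependency ratio = 4645 / 31393 × 100 = 14.8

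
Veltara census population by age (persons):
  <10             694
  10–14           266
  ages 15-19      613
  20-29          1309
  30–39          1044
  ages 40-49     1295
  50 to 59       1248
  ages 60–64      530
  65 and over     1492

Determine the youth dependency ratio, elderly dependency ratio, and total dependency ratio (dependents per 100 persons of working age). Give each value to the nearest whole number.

0–14: 694 + 266 = 960
15–64: 613 + 1309 + 1044 + 1295 + 1248 + 530 = 6039
65+: 1492
Youth dependency ratio = 960 / 6039 × 100 = 16
Old-age dependency ratio = 1492 / 6039 × 100 = 25
Total dependency ratio = (960 + 1492) / 6039 × 100 = 2452 / 6039 × 100 = 41

Youth dependency ratio: 16
Old-age dependency ratio: 25
Total dependency ratio: 41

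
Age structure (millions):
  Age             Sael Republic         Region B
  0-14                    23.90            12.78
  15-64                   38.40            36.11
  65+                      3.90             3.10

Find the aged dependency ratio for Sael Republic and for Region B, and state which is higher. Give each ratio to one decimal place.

Sael Republic: 3.90 / 38.40 × 100 = 10.2
Region B: 3.10 / 36.11 × 100 = 8.6

Sael Republic: 10.2
Region B: 8.6
Higher: Sael Republic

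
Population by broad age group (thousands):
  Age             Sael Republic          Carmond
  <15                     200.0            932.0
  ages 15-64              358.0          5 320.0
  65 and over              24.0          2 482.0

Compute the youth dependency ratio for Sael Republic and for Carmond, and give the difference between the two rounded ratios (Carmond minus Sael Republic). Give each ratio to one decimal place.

Sael Republic: 55.9
Carmond: 17.5
Difference: -38.4

Sael Republic: 200.0 / 358.0 × 100 = 55.9
Carmond: 932.0 / 5 320.0 × 100 = 17.5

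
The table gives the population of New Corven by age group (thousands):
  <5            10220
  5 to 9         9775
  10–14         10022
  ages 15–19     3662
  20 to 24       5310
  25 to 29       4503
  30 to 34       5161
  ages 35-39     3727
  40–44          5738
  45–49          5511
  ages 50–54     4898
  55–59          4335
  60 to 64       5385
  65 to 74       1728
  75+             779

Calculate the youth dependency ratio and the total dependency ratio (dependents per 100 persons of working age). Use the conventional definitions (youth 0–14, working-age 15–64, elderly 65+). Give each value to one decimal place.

0–14: 10220 + 9775 + 10022 = 30017
15–64: 3662 + 5310 + 4503 + 5161 + 3727 + 5738 + 5511 + 4898 + 4335 + 5385 = 48230
65+: 1728 + 779 = 2507
Youth dependency ratio = 30017 / 48230 × 100 = 62.2
Total dependency ratio = (30017 + 2507) / 48230 × 100 = 32524 / 48230 × 100 = 67.4

Youth dependency ratio: 62.2
Total dependency ratio: 67.4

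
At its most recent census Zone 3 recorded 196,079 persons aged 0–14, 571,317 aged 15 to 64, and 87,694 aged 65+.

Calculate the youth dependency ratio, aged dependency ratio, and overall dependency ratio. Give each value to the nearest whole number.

Youth dependency ratio = 196,079 / 571,317 × 100 = 34
Old-age dependency ratio = 87,694 / 571,317 × 100 = 15
Total dependency ratio = (196,079 + 87,694) / 571,317 × 100 = 283,773 / 571,317 × 100 = 50

Youth dependency ratio: 34
Old-age dependency ratio: 15
Total dependency ratio: 50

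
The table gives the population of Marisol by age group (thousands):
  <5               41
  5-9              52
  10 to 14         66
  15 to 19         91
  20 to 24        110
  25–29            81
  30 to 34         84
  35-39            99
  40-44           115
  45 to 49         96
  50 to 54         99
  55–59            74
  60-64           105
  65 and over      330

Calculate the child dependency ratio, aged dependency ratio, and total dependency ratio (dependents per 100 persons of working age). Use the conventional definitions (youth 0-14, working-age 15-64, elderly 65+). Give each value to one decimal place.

Youth dependency ratio: 16.7
Old-age dependency ratio: 34.6
Total dependency ratio: 51.3

0–14: 41 + 52 + 66 = 159
15–64: 91 + 110 + 81 + 84 + 99 + 115 + 96 + 99 + 74 + 105 = 954
65+: 330
Youth dependency ratio = 159 / 954 × 100 = 16.7
Old-age dependency ratio = 330 / 954 × 100 = 34.6
Total dependency ratio = (159 + 330) / 954 × 100 = 489 / 954 × 100 = 51.3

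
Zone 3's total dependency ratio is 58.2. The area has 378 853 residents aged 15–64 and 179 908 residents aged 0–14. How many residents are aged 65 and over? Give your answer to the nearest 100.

Aged 65 and over: 40 600

Total dependency ratio = (youth + elderly) / working-age × 100
58.2 = (179 908 + E) / 378 853 × 100
⇒ 40 600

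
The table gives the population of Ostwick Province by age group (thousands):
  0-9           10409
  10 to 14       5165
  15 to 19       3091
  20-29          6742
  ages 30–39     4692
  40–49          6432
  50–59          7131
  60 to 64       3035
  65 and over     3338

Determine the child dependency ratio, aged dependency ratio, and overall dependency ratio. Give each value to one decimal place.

0–14: 10409 + 5165 = 15574
15–64: 3091 + 6742 + 4692 + 6432 + 7131 + 3035 = 31123
65+: 3338
Youth dependency ratio = 15574 / 31123 × 100 = 50.0
Old-age dependency ratio = 3338 / 31123 × 100 = 10.7
Total dependency ratio = (15574 + 3338) / 31123 × 100 = 18912 / 31123 × 100 = 60.8

Youth dependency ratio: 50.0
Old-age dependency ratio: 10.7
Total dependency ratio: 60.8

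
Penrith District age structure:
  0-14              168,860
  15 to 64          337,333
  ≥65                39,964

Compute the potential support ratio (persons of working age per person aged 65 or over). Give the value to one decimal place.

Potential support ratio = 337,333 / 39,964 = 8.4

Potential support ratio: 8.4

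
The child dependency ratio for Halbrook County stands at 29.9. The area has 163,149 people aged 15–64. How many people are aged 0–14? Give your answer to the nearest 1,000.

Aged 0–14: 49,000

Youth dependency ratio = youth / working-age × 100
29.9 = Y / 163,149 × 100
⇒ 49,000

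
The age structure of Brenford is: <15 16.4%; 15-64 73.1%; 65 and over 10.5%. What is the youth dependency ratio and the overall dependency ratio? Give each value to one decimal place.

Youth dependency ratio: 22.4
Total dependency ratio: 36.8

Youth dependency ratio = 16.4 / 73.1 × 100 = 22.4
Total dependency ratio = (16.4 + 10.5) / 73.1 × 100 = 26.9 / 73.1 × 100 = 36.8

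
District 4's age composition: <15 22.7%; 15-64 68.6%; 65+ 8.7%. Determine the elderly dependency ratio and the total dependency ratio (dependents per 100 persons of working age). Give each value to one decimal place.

Old-age dependency ratio = 8.7 / 68.6 × 100 = 12.7
Total dependency ratio = (22.7 + 8.7) / 68.6 × 100 = 31.4 / 68.6 × 100 = 45.8

Old-age dependency ratio: 12.7
Total dependency ratio: 45.8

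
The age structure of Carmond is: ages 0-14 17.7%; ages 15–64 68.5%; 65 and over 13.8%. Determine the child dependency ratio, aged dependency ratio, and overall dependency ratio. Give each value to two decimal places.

Youth dependency ratio = 17.7 / 68.5 × 100 = 25.84
Old-age dependency ratio = 13.8 / 68.5 × 100 = 20.15
Total dependency ratio = (17.7 + 13.8) / 68.5 × 100 = 31.5 / 68.5 × 100 = 45.99

Youth dependency ratio: 25.84
Old-age dependency ratio: 20.15
Total dependency ratio: 45.99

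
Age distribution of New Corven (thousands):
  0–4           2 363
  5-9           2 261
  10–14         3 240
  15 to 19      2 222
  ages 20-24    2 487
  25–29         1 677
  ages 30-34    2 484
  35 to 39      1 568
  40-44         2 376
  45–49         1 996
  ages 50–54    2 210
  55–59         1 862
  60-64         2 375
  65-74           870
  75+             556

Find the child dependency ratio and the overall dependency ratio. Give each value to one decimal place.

0–14: 2 363 + 2 261 + 3 240 = 7 864
15–64: 2 222 + 2 487 + 1 677 + 2 484 + 1 568 + 2 376 + 1 996 + 2 210 + 1 862 + 2 375 = 21 257
65+: 870 + 556 = 1 426
Youth dependency ratio = 7 864 / 21 257 × 100 = 37.0
Total dependency ratio = (7 864 + 1 426) / 21 257 × 100 = 9 290 / 21 257 × 100 = 43.7

Youth dependency ratio: 37.0
Total dependency ratio: 43.7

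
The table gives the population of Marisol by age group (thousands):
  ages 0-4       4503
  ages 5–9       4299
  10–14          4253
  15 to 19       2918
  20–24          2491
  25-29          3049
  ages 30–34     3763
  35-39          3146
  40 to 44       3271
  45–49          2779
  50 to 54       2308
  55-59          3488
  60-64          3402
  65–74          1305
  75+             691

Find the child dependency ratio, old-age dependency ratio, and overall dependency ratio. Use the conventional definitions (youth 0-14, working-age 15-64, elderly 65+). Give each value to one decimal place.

0–14: 4503 + 4299 + 4253 = 13055
15–64: 2918 + 2491 + 3049 + 3763 + 3146 + 3271 + 2779 + 2308 + 3488 + 3402 = 30615
65+: 1305 + 691 = 1996
Youth dependency ratio = 13055 / 30615 × 100 = 42.6
Old-age dependency ratio = 1996 / 30615 × 100 = 6.5
Total dependency ratio = (13055 + 1996) / 30615 × 100 = 15051 / 30615 × 100 = 49.2

Youth dependency ratio: 42.6
Old-age dependency ratio: 6.5
Total dependency ratio: 49.2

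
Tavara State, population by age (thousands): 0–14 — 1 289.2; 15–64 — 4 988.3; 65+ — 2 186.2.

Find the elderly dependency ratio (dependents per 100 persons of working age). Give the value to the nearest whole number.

Old-age dependency ratio: 44

Old-age dependency ratio = 2 186.2 / 4 988.3 × 100 = 44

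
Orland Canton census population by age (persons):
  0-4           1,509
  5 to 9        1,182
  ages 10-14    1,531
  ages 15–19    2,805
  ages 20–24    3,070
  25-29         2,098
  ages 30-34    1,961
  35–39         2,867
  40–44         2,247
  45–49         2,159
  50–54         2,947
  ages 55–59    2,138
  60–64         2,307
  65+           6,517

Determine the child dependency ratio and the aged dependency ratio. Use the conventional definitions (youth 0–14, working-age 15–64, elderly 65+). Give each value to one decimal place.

0–14: 1,509 + 1,182 + 1,531 = 4,222
15–64: 2,805 + 3,070 + 2,098 + 1,961 + 2,867 + 2,247 + 2,159 + 2,947 + 2,138 + 2,307 = 24,599
65+: 6,517
Youth dependency ratio = 4,222 / 24,599 × 100 = 17.2
Old-age dependency ratio = 6,517 / 24,599 × 100 = 26.5

Youth dependency ratio: 17.2
Old-age dependency ratio: 26.5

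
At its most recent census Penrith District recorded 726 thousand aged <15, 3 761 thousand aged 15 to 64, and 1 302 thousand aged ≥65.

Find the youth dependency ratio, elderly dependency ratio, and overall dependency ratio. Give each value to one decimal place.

Youth dependency ratio = 726 / 3 761 × 100 = 19.3
Old-age dependency ratio = 1 302 / 3 761 × 100 = 34.6
Total dependency ratio = (726 + 1 302) / 3 761 × 100 = 2 028 / 3 761 × 100 = 53.9

Youth dependency ratio: 19.3
Old-age dependency ratio: 34.6
Total dependency ratio: 53.9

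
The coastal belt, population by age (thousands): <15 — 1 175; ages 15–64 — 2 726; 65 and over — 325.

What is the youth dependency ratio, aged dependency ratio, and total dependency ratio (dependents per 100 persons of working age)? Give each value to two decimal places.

Youth dependency ratio: 43.10
Old-age dependency ratio: 11.92
Total dependency ratio: 55.03

Youth dependency ratio = 1 175 / 2 726 × 100 = 43.10
Old-age dependency ratio = 325 / 2 726 × 100 = 11.92
Total dependency ratio = (1 175 + 325) / 2 726 × 100 = 1 500 / 2 726 × 100 = 55.03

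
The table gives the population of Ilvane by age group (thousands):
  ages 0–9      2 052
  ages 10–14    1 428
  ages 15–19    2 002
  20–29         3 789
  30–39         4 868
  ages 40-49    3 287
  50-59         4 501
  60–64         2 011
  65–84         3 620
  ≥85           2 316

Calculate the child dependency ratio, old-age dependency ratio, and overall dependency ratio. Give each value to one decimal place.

0–14: 2 052 + 1 428 = 3 480
15–64: 2 002 + 3 789 + 4 868 + 3 287 + 4 501 + 2 011 = 20 458
65+: 3 620 + 2 316 = 5 936
Youth dependency ratio = 3 480 / 20 458 × 100 = 17.0
Old-age dependency ratio = 5 936 / 20 458 × 100 = 29.0
Total dependency ratio = (3 480 + 5 936) / 20 458 × 100 = 9 416 / 20 458 × 100 = 46.0

Youth dependency ratio: 17.0
Old-age dependency ratio: 29.0
Total dependency ratio: 46.0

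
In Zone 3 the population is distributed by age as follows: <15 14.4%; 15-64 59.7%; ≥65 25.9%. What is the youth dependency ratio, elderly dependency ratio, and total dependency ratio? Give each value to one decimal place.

Youth dependency ratio = 14.4 / 59.7 × 100 = 24.1
Old-age dependency ratio = 25.9 / 59.7 × 100 = 43.4
Total dependency ratio = (14.4 + 25.9) / 59.7 × 100 = 40.3 / 59.7 × 100 = 67.5

Youth dependency ratio: 24.1
Old-age dependency ratio: 43.4
Total dependency ratio: 67.5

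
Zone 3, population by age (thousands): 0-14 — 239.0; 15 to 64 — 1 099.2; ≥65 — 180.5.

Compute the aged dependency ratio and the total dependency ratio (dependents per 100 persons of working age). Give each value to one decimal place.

Old-age dependency ratio: 16.4
Total dependency ratio: 38.2

Old-age dependency ratio = 180.5 / 1 099.2 × 100 = 16.4
Total dependency ratio = (239.0 + 180.5) / 1 099.2 × 100 = 419.5 / 1 099.2 × 100 = 38.2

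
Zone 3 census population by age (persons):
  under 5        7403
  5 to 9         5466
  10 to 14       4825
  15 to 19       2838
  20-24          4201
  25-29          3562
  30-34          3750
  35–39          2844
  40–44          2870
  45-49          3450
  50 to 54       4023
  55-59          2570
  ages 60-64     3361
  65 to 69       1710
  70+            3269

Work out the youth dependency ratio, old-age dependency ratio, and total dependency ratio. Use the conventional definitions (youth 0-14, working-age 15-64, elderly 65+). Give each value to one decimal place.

Youth dependency ratio: 52.9
Old-age dependency ratio: 14.9
Total dependency ratio: 67.7

0–14: 7403 + 5466 + 4825 = 17694
15–64: 2838 + 4201 + 3562 + 3750 + 2844 + 2870 + 3450 + 4023 + 2570 + 3361 = 33469
65+: 1710 + 3269 = 4979
Youth dependency ratio = 17694 / 33469 × 100 = 52.9
Old-age dependency ratio = 4979 / 33469 × 100 = 14.9
Total dependency ratio = (17694 + 4979) / 33469 × 100 = 22673 / 33469 × 100 = 67.7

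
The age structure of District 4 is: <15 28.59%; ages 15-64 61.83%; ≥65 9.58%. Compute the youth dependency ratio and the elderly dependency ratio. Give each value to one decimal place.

Youth dependency ratio = 28.59 / 61.83 × 100 = 46.2
Old-age dependency ratio = 9.58 / 61.83 × 100 = 15.5

Youth dependency ratio: 46.2
Old-age dependency ratio: 15.5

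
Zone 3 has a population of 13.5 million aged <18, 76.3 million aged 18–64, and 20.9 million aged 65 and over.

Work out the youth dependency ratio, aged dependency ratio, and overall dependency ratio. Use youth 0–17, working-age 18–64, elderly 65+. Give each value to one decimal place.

Youth dependency ratio = 13.5 / 76.3 × 100 = 17.7
Old-age dependency ratio = 20.9 / 76.3 × 100 = 27.4
Total dependency ratio = (13.5 + 20.9) / 76.3 × 100 = 34.4 / 76.3 × 100 = 45.1

Youth dependency ratio: 17.7
Old-age dependency ratio: 27.4
Total dependency ratio: 45.1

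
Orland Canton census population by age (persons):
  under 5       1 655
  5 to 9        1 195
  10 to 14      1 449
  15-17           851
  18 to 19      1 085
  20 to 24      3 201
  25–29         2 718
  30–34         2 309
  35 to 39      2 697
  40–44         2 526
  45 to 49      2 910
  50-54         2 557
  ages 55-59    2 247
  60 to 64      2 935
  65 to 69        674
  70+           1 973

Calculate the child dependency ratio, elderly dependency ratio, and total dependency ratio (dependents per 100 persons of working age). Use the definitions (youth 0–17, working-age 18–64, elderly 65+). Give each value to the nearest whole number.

0–17: 1 655 + 1 195 + 1 449 + 851 = 5 150
18–64: 1 085 + 3 201 + 2 718 + 2 309 + 2 697 + 2 526 + 2 910 + 2 557 + 2 247 + 2 935 = 25 185
65+: 674 + 1 973 = 2 647
Youth dependency ratio = 5 150 / 25 185 × 100 = 20
Old-age dependency ratio = 2 647 / 25 185 × 100 = 11
Total dependency ratio = (5 150 + 2 647) / 25 185 × 100 = 7 797 / 25 185 × 100 = 31

Youth dependency ratio: 20
Old-age dependency ratio: 11
Total dependency ratio: 31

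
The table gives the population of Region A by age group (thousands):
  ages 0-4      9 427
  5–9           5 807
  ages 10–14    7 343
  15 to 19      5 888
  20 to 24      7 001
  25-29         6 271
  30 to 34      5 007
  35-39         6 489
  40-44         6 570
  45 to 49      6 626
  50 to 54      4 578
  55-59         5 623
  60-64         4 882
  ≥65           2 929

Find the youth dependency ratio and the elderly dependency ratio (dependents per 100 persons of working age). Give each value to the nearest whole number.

Youth dependency ratio: 38
Old-age dependency ratio: 5

0–14: 9 427 + 5 807 + 7 343 = 22 577
15–64: 5 888 + 7 001 + 6 271 + 5 007 + 6 489 + 6 570 + 6 626 + 4 578 + 5 623 + 4 882 = 58 935
65+: 2 929
Youth dependency ratio = 22 577 / 58 935 × 100 = 38
Old-age dependency ratio = 2 929 / 58 935 × 100 = 5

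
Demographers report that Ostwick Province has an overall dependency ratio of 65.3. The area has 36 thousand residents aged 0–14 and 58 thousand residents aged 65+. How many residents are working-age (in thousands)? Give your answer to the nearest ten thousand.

Working-age: 140

Total dependency ratio = (youth + elderly) / working-age × 100
65.3 = (36 + 58) / W × 100
⇒ 140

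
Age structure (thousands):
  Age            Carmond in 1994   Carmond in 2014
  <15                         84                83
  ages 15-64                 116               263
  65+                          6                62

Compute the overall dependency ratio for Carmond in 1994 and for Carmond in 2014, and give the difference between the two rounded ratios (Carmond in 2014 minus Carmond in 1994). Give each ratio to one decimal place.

Carmond in 1994: (84 + 6) / 116 × 100 = 90 / 116 × 100 = 77.6
Carmond in 2014: (83 + 62) / 263 × 100 = 145 / 263 × 100 = 55.1

Carmond in 1994: 77.6
Carmond in 2014: 55.1
Difference: -22.5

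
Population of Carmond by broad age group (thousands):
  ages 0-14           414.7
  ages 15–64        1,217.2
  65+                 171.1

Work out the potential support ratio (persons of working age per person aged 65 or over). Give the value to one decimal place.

Potential support ratio: 7.1

Potential support ratio = 1,217.2 / 171.1 = 7.1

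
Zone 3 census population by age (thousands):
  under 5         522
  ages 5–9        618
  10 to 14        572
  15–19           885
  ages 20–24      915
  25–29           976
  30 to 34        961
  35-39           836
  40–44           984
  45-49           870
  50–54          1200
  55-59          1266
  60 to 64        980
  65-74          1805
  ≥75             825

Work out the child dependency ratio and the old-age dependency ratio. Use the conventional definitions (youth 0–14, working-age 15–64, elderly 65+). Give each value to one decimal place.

Youth dependency ratio: 17.3
Old-age dependency ratio: 26.6

0–14: 522 + 618 + 572 = 1712
15–64: 885 + 915 + 976 + 961 + 836 + 984 + 870 + 1200 + 1266 + 980 = 9873
65+: 1805 + 825 = 2630
Youth dependency ratio = 1712 / 9873 × 100 = 17.3
Old-age dependency ratio = 2630 / 9873 × 100 = 26.6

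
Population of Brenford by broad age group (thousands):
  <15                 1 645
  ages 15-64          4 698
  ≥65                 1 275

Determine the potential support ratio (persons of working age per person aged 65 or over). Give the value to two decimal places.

Potential support ratio = 4 698 / 1 275 = 3.68

Potential support ratio: 3.68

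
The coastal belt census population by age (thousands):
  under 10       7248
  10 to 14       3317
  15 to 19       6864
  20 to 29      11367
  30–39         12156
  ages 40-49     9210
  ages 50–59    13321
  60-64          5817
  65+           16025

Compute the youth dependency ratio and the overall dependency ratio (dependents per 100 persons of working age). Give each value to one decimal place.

Youth dependency ratio: 18.0
Total dependency ratio: 45.3

0–14: 7248 + 3317 = 10565
15–64: 6864 + 11367 + 12156 + 9210 + 13321 + 5817 = 58735
65+: 16025
Youth dependency ratio = 10565 / 58735 × 100 = 18.0
Total dependency ratio = (10565 + 16025) / 58735 × 100 = 26590 / 58735 × 100 = 45.3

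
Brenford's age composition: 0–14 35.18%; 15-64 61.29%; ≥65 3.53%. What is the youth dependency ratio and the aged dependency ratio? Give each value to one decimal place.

Youth dependency ratio = 35.18 / 61.29 × 100 = 57.4
Old-age dependency ratio = 3.53 / 61.29 × 100 = 5.8

Youth dependency ratio: 57.4
Old-age dependency ratio: 5.8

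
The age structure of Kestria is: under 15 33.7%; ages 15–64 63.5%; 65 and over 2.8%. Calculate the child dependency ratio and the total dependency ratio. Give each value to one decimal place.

Youth dependency ratio = 33.7 / 63.5 × 100 = 53.1
Total dependency ratio = (33.7 + 2.8) / 63.5 × 100 = 36.5 / 63.5 × 100 = 57.5

Youth dependency ratio: 53.1
Total dependency ratio: 57.5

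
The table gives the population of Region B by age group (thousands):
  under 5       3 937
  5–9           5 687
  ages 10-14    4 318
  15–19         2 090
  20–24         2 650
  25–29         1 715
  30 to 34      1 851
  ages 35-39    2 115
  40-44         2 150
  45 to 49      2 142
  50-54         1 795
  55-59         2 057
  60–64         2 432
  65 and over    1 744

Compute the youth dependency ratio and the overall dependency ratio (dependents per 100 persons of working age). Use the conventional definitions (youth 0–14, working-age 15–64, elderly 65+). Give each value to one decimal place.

Youth dependency ratio: 66.4
Total dependency ratio: 74.7

0–14: 3 937 + 5 687 + 4 318 = 13 942
15–64: 2 090 + 2 650 + 1 715 + 1 851 + 2 115 + 2 150 + 2 142 + 1 795 + 2 057 + 2 432 = 20 997
65+: 1 744
Youth dependency ratio = 13 942 / 20 997 × 100 = 66.4
Total dependency ratio = (13 942 + 1 744) / 20 997 × 100 = 15 686 / 20 997 × 100 = 74.7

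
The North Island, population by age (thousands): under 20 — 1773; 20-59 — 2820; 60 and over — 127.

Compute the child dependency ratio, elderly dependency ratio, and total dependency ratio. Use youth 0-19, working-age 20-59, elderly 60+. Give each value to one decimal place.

Youth dependency ratio = 1773 / 2820 × 100 = 62.9
Old-age dependency ratio = 127 / 2820 × 100 = 4.5
Total dependency ratio = (1773 + 127) / 2820 × 100 = 1900 / 2820 × 100 = 67.4

Youth dependency ratio: 62.9
Old-age dependency ratio: 4.5
Total dependency ratio: 67.4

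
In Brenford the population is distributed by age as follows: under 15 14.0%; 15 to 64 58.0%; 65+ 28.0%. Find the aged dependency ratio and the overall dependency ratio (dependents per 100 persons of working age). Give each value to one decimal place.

Old-age dependency ratio = 28.0 / 58.0 × 100 = 48.3
Total dependency ratio = (14.0 + 28.0) / 58.0 × 100 = 42.0 / 58.0 × 100 = 72.4

Old-age dependency ratio: 48.3
Total dependency ratio: 72.4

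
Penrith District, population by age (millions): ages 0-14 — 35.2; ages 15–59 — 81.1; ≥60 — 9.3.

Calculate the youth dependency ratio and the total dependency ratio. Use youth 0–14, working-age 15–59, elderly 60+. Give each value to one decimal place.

Youth dependency ratio: 43.4
Total dependency ratio: 54.9

Youth dependency ratio = 35.2 / 81.1 × 100 = 43.4
Total dependency ratio = (35.2 + 9.3) / 81.1 × 100 = 44.5 / 81.1 × 100 = 54.9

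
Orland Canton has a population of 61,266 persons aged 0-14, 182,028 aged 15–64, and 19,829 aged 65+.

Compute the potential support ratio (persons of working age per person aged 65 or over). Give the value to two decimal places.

Potential support ratio = 182,028 / 19,829 = 9.18

Potential support ratio: 9.18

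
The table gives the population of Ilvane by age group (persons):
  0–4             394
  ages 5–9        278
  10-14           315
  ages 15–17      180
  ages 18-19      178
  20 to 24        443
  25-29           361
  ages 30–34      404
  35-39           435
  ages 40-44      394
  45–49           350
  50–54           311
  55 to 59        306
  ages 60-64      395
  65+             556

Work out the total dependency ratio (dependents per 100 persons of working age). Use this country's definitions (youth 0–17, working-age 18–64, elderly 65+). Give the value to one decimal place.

0–17: 394 + 278 + 315 + 180 = 1167
18–64: 178 + 443 + 361 + 404 + 435 + 394 + 350 + 311 + 306 + 395 = 3577
65+: 556
Total dependency ratio = (1167 + 556) / 3577 × 100 = 1723 / 3577 × 100 = 48.2

Total dependency ratio: 48.2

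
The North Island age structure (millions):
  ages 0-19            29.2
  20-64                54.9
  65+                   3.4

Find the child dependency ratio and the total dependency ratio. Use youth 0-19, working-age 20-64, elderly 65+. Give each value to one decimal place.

Youth dependency ratio = 29.2 / 54.9 × 100 = 53.2
Total dependency ratio = (29.2 + 3.4) / 54.9 × 100 = 32.6 / 54.9 × 100 = 59.4

Youth dependency ratio: 53.2
Total dependency ratio: 59.4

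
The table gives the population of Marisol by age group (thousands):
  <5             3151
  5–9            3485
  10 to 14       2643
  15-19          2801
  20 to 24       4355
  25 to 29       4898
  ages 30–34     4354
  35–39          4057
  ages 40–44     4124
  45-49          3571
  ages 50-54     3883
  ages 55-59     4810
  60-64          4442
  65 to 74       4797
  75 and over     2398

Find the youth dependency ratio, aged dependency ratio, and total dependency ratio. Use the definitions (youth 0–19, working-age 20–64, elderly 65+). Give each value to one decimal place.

Youth dependency ratio: 31.4
Old-age dependency ratio: 18.7
Total dependency ratio: 50.1

0–19: 3151 + 3485 + 2643 + 2801 = 12080
20–64: 4355 + 4898 + 4354 + 4057 + 4124 + 3571 + 3883 + 4810 + 4442 = 38494
65+: 4797 + 2398 = 7195
Youth dependency ratio = 12080 / 38494 × 100 = 31.4
Old-age dependency ratio = 7195 / 38494 × 100 = 18.7
Total dependency ratio = (12080 + 7195) / 38494 × 100 = 19275 / 38494 × 100 = 50.1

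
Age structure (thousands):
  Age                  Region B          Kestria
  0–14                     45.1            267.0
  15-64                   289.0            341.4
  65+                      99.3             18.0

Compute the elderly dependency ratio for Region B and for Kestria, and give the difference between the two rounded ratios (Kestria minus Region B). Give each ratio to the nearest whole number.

Region B: 99.3 / 289.0 × 100 = 34
Kestria: 18.0 / 341.4 × 100 = 5

Region B: 34
Kestria: 5
Difference: -29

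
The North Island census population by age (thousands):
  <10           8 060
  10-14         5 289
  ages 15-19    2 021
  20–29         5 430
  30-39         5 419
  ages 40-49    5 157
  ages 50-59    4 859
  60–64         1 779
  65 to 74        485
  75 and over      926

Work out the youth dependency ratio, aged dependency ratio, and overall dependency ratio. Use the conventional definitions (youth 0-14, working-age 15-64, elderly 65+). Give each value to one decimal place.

0–14: 8 060 + 5 289 = 13 349
15–64: 2 021 + 5 430 + 5 419 + 5 157 + 4 859 + 1 779 = 24 665
65+: 485 + 926 = 1 411
Youth dependency ratio = 13 349 / 24 665 × 100 = 54.1
Old-age dependency ratio = 1 411 / 24 665 × 100 = 5.7
Total dependency ratio = (13 349 + 1 411) / 24 665 × 100 = 14 760 / 24 665 × 100 = 59.8

Youth dependency ratio: 54.1
Old-age dependency ratio: 5.7
Total dependency ratio: 59.8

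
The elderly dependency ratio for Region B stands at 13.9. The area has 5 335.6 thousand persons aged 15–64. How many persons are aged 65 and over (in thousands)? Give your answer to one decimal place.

Old-age dependency ratio = elderly / working-age × 100
13.9 = E / 5 335.6 × 100
⇒ 741.6

Aged 65 and over: 741.6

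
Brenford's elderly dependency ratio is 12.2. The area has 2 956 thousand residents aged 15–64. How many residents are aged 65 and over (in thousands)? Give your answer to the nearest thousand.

Aged 65 and over: 361

Old-age dependency ratio = elderly / working-age × 100
12.2 = E / 2 956 × 100
⇒ 361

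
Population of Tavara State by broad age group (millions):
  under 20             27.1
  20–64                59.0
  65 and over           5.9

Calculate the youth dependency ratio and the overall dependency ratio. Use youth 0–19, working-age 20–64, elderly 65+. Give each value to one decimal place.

Youth dependency ratio: 45.9
Total dependency ratio: 55.9

Youth dependency ratio = 27.1 / 59.0 × 100 = 45.9
Total dependency ratio = (27.1 + 5.9) / 59.0 × 100 = 33.0 / 59.0 × 100 = 55.9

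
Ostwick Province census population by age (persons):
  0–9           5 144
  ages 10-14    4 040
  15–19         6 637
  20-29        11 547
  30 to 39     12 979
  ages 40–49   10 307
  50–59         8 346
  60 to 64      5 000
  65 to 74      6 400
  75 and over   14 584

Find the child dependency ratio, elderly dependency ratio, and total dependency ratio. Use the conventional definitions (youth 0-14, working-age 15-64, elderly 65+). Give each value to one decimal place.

Youth dependency ratio: 16.8
Old-age dependency ratio: 38.3
Total dependency ratio: 55.0

0–14: 5 144 + 4 040 = 9 184
15–64: 6 637 + 11 547 + 12 979 + 10 307 + 8 346 + 5 000 = 54 816
65+: 6 400 + 14 584 = 20 984
Youth dependency ratio = 9 184 / 54 816 × 100 = 16.8
Old-age dependency ratio = 20 984 / 54 816 × 100 = 38.3
Total dependency ratio = (9 184 + 20 984) / 54 816 × 100 = 30 168 / 54 816 × 100 = 55.0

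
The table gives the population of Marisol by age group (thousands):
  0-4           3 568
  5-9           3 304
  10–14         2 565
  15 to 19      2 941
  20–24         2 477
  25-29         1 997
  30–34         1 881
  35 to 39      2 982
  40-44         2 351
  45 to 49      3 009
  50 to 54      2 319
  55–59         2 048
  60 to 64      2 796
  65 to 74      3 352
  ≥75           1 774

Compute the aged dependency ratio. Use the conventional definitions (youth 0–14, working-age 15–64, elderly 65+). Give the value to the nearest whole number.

0–14: 3 568 + 3 304 + 2 565 = 9 437
15–64: 2 941 + 2 477 + 1 997 + 1 881 + 2 982 + 2 351 + 3 009 + 2 319 + 2 048 + 2 796 = 24 801
65+: 3 352 + 1 774 = 5 126
Old-age dependency ratio = 5 126 / 24 801 × 100 = 21

Old-age dependency ratio: 21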